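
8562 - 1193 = 7369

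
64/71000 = 8/8875= 0.00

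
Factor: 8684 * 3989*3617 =125294601692 = 2^2*13^1 * 167^1 * 3617^1 * 3989^1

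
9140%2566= 1442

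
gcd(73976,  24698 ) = 2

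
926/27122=463/13561 = 0.03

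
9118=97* 94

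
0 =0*219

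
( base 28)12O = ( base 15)3c9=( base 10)864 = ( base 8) 1540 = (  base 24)1c0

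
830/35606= 415/17803 =0.02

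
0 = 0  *3744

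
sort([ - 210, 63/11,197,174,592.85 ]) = [ - 210, 63/11,174,197, 592.85 ]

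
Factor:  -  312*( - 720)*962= 216103680 = 2^8 *3^3*5^1*13^2*37^1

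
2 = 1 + 1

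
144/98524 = 36/24631 = 0.00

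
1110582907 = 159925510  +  950657397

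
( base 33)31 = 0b1100100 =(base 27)3J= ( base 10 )100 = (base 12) 84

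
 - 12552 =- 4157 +-8395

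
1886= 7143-5257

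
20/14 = 1+3/7 =1.43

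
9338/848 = 11 + 5/424 = 11.01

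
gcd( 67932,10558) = 2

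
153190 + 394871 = 548061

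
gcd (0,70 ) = 70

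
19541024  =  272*71842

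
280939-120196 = 160743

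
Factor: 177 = 3^1*59^1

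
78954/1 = 78954 = 78954.00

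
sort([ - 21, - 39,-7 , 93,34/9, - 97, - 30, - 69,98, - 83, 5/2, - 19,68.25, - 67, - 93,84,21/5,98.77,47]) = [ - 97,-93, - 83, - 69, -67, - 39,- 30,-21, - 19, - 7,5/2,34/9, 21/5, 47,68.25, 84,93,98,98.77 ] 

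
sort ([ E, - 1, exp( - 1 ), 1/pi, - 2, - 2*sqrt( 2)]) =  [  -  2*sqrt( 2),-2, - 1,1/pi, exp( - 1 ),E ]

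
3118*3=9354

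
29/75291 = 29/75291 = 0.00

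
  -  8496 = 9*( - 944 )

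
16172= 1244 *13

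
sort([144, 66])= [66, 144] 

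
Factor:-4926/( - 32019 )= 2^1*13^( - 1) = 2/13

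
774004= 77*10052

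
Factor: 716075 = 5^2*28643^1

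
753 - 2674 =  - 1921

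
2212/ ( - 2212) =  - 1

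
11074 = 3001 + 8073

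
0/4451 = 0=0.00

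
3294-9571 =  - 6277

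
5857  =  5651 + 206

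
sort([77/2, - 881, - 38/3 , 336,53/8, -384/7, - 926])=[ - 926 , - 881, - 384/7,-38/3, 53/8,77/2,  336 ]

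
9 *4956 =44604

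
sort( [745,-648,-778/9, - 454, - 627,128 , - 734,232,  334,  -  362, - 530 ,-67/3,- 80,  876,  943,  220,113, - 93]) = [ - 734, - 648, - 627, - 530, - 454, - 362 , - 93 ,-778/9, - 80, - 67/3,113,  128,220, 232 , 334,  745, 876, 943]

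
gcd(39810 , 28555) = 5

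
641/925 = 641/925 =0.69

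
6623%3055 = 513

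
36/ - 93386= - 18/46693 = -0.00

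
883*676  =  596908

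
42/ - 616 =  - 1 + 41/44 = -0.07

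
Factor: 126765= 3^4*5^1 * 313^1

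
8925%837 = 555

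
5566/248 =22 + 55/124 = 22.44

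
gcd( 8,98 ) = 2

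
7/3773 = 1/539 = 0.00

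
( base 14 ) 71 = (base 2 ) 1100011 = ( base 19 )54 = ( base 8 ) 143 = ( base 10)99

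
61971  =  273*227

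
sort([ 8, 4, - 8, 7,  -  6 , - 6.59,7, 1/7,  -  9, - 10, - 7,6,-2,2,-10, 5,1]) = [ - 10, - 10 , - 9, - 8, - 7, - 6.59, - 6, - 2,1/7,1, 2, 4, 5,6,7, 7 , 8]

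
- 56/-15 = 56/15 = 3.73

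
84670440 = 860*98454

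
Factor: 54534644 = 2^2*59^1*231079^1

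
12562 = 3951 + 8611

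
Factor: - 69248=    - 2^7*541^1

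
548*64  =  35072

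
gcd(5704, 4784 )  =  184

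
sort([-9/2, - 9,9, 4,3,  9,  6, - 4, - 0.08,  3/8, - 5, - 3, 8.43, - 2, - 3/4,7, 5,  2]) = [- 9, - 5 ,  -  9/2, - 4, - 3, - 2, -3/4,- 0.08,3/8, 2 , 3,4 , 5,6,7,8.43 , 9,9]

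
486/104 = 243/52 = 4.67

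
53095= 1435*37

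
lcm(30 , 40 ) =120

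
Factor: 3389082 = 2^1*3^1*211^1*2677^1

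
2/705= 2/705 = 0.00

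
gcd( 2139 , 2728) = 31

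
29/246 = 29/246 = 0.12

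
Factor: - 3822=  - 2^1*3^1*7^2*13^1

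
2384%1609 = 775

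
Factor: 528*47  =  24816= 2^4*3^1*11^1*  47^1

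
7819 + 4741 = 12560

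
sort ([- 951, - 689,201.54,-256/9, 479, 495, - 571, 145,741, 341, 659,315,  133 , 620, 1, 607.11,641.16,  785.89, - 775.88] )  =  [ - 951, - 775.88, - 689, - 571, - 256/9,  1,133,  145,201.54, 315, 341, 479, 495,607.11,620,641.16 , 659 , 741,  785.89]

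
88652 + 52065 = 140717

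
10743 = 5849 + 4894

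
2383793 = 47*50719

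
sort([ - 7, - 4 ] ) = [ - 7, - 4]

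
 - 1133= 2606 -3739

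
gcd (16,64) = 16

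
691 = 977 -286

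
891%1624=891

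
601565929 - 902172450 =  - 300606521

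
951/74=12 + 63/74=12.85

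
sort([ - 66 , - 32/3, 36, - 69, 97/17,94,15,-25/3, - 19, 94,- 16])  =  [ -69, - 66, - 19, - 16, - 32/3, - 25/3,97/17,15,  36,94, 94]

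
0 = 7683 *0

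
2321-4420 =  - 2099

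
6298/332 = 3149/166 = 18.97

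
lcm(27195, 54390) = 54390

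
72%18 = 0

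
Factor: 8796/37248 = 2^( -5)*97^( - 1)*733^1 = 733/3104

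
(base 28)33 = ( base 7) 153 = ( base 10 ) 87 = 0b1010111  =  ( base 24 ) 3F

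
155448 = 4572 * 34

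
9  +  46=55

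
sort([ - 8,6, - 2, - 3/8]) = [-8,-2, - 3/8,6 ] 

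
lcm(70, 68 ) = 2380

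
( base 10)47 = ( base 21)25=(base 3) 1202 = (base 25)1m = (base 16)2F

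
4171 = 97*43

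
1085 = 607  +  478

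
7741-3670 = 4071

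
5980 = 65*92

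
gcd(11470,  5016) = 2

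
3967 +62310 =66277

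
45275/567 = 45275/567 = 79.85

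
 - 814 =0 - 814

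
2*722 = 1444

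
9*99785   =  898065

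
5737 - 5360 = 377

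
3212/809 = 3212/809 = 3.97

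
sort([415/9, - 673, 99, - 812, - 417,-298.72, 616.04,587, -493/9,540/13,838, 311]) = [ - 812, - 673, - 417,-298.72, - 493/9,  540/13, 415/9,  99,311, 587, 616.04,838 ] 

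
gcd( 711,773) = 1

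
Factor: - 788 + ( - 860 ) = -1648 = - 2^4 *103^1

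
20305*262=5319910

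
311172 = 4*77793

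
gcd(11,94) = 1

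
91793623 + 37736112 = 129529735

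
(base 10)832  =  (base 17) 2EG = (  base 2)1101000000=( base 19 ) 25F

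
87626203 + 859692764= 947318967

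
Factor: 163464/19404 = 2^1 * 3^( - 1)*11^( - 1 )*139^1 =278/33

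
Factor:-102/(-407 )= 2^1*3^1*11^( - 1 )*17^1*37^(-1 )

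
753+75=828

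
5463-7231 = - 1768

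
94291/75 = 94291/75 = 1257.21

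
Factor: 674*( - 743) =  - 500782= - 2^1*337^1*743^1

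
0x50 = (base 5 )310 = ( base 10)80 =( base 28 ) 2O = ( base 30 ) 2k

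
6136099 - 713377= 5422722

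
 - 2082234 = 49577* ( - 42 )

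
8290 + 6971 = 15261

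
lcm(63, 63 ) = 63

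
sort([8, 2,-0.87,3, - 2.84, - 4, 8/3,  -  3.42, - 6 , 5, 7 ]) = [ - 6,-4,-3.42, - 2.84,-0.87, 2,8/3, 3,5,  7,8]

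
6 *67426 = 404556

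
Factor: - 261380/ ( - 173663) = 37340/24809 = 2^2 * 5^1*1867^1*24809^( - 1)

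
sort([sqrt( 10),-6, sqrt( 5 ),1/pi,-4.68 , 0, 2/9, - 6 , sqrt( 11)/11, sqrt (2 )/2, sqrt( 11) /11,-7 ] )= [ - 7,  -  6,  -  6,  -  4.68, 0, 2/9, sqrt( 11) /11,sqrt ( 11)/11, 1/pi, sqrt( 2) /2, sqrt( 5 ),sqrt (10 )] 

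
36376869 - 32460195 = 3916674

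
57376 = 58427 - 1051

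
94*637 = 59878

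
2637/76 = 34+53/76 =34.70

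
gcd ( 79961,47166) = 7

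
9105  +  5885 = 14990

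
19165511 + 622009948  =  641175459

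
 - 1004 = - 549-455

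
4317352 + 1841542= 6158894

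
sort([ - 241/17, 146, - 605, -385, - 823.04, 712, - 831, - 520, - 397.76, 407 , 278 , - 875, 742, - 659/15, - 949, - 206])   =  [-949, - 875, - 831, - 823.04, - 605, - 520,  -  397.76,- 385, - 206, - 659/15,-241/17, 146,278,407,712 , 742 ] 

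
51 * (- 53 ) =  - 2703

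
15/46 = 15/46 = 0.33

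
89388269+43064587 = 132452856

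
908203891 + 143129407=1051333298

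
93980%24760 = 19700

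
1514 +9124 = 10638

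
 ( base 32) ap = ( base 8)531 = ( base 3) 110210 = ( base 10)345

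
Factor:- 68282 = -2^1 *34141^1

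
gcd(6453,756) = 27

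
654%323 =8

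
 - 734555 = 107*(-6865)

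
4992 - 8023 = - 3031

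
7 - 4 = 3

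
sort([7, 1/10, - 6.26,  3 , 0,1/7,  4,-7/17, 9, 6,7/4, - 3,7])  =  [ - 6.26 , - 3,  -  7/17,  0, 1/10, 1/7, 7/4, 3,4,6, 7,  7, 9 ] 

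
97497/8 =97497/8 = 12187.12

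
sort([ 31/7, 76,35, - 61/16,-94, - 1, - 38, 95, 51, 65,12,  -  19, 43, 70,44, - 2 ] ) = [ - 94, - 38,-19, - 61/16, - 2, - 1,  31/7, 12, 35 , 43, 44, 51,65, 70, 76, 95]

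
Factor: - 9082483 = - 9082483^1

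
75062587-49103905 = 25958682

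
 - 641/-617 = 1 + 24/617=1.04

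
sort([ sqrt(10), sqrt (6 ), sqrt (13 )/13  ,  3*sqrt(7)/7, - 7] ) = [-7, sqrt( 13 ) /13,3*sqrt(7 ) /7,sqrt( 6),  sqrt(10)]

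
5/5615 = 1/1123 = 0.00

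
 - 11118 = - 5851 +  - 5267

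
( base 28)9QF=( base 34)6pd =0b1111001110111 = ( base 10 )7799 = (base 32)7JN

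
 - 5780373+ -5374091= -11154464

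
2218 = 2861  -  643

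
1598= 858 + 740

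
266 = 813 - 547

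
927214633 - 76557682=850656951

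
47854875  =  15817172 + 32037703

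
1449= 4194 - 2745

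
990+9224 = 10214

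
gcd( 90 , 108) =18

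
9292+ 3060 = 12352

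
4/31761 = 4/31761  =  0.00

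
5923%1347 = 535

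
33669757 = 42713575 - 9043818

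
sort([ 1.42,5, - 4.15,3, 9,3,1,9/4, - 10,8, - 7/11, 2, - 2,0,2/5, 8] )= [ - 10, - 4.15, - 2, - 7/11,0,2/5,  1,1.42,2 , 9/4,3,3,5,8, 8,9]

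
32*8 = 256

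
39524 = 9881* 4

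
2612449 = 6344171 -3731722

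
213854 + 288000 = 501854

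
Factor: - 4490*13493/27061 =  - 2^1*5^1*103^1 *131^1*449^1*27061^ ( - 1) = -60583570/27061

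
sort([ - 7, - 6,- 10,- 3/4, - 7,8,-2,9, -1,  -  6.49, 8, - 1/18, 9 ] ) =[ - 10, - 7, - 7, - 6.49,-6,  -  2, - 1,-3/4 , - 1/18,8,8,9,9]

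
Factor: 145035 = 3^2*5^1 *11^1 *293^1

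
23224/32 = 2903/4 =725.75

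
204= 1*204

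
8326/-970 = -4163/485 = -8.58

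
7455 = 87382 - 79927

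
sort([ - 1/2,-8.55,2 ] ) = [ - 8.55, - 1/2, 2] 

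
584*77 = 44968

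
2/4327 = 2/4327 = 0.00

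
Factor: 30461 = 83^1*367^1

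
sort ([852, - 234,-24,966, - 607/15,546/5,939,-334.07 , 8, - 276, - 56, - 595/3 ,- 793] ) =[-793,-334.07,  -  276, - 234, - 595/3, - 56 ,  -  607/15,-24,8,546/5,852,939,966 ]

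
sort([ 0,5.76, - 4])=[ - 4,0,5.76 ] 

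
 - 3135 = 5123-8258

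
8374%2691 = 301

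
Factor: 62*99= 6138 =2^1*3^2*11^1*31^1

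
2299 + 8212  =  10511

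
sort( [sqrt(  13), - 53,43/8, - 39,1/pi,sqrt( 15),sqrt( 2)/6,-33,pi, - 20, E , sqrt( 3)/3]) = [ - 53, - 39, - 33, - 20, sqrt( 2 )/6,1/pi , sqrt(3)/3,E,pi,sqrt( 13 ), sqrt( 15),  43/8]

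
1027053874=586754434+440299440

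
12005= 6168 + 5837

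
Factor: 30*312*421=3940560= 2^4*3^2*5^1*13^1*421^1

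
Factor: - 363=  - 3^1*11^2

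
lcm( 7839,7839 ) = 7839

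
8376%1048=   1040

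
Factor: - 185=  - 5^1*37^1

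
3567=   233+3334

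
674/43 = 15 + 29/43  =  15.67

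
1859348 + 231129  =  2090477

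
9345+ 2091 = 11436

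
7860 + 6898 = 14758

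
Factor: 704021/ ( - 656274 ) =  - 2^( - 1 )*3^( - 1)*17^1*41413^1*109379^( - 1 ) 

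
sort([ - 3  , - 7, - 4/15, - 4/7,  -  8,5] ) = [ - 8, - 7,-3,-4/7, - 4/15, 5 ]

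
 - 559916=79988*( - 7)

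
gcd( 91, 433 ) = 1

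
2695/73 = 36 + 67/73=36.92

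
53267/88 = 605 + 27/88 =605.31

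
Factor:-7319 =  - 13^1*563^1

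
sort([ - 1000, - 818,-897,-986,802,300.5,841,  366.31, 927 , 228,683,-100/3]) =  [-1000,  -  986, - 897,-818,-100/3,228, 300.5, 366.31,  683,  802 , 841,927 ]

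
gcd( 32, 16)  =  16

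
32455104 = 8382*3872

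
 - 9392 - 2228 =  - 11620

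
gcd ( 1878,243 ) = 3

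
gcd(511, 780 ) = 1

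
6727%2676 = 1375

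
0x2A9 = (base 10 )681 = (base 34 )k1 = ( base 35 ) JG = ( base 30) ml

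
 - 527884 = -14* 37706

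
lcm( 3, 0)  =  0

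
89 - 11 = 78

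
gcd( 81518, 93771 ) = 1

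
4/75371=4/75371= 0.00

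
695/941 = 695/941 = 0.74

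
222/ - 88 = -3 + 21/44 = - 2.52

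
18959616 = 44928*422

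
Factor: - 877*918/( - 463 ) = 805086/463 = 2^1* 3^3 *17^1*463^( - 1) *877^1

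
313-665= - 352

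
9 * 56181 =505629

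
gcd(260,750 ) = 10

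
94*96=9024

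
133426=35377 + 98049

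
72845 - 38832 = 34013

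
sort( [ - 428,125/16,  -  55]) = [ - 428, - 55, 125/16]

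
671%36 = 23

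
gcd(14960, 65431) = 1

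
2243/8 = 2243/8=280.38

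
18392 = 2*9196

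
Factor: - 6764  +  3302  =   - 2^1*3^1*577^1 = - 3462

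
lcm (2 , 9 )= 18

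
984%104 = 48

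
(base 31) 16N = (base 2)10010010010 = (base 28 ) 1DM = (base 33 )12f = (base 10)1170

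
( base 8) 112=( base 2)1001010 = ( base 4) 1022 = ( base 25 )2O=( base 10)74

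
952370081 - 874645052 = 77725029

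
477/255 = 159/85 =1.87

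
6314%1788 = 950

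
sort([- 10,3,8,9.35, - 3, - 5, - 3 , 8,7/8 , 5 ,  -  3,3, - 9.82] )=[-10, - 9.82,- 5 , - 3, - 3, - 3,7/8,3,3,5,8 , 8,9.35] 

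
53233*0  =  0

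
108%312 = 108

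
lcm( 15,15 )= 15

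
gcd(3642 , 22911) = 3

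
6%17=6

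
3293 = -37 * ( - 89) 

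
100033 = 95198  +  4835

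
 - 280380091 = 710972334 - 991352425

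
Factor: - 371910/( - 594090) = 3^ ( - 1)*7^1 * 11^1*41^(- 1) = 77/123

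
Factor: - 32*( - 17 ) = 544 = 2^5*17^1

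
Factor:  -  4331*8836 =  - 2^2*47^2*61^1*71^1 = -38268716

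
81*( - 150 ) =-12150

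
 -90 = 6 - 96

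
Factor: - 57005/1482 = -2^(-1) * 3^(  -  1 )*5^1*19^(- 1)* 877^1 = -4385/114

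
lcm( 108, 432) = 432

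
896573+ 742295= 1638868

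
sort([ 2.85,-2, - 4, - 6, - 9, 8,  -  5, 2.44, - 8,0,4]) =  [ - 9, - 8, - 6,  -  5, - 4, - 2,0,  2.44, 2.85, 4,8 ]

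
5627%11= 6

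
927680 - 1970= 925710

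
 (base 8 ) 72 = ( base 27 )24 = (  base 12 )4a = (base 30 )1s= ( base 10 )58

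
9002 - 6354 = 2648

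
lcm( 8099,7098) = 631722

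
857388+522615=1380003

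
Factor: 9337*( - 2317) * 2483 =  - 7^1 * 13^1 * 191^1*331^1*9337^1  =  -53716797407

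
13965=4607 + 9358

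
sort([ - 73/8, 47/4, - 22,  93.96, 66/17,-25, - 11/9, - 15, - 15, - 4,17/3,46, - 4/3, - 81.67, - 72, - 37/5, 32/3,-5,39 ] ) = [  -  81.67, -72 , - 25, - 22,  -  15, - 15, - 73/8,-37/5 , -5, - 4, - 4/3, - 11/9,66/17, 17/3,  32/3, 47/4, 39,46, 93.96] 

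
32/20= 1 + 3/5 = 1.60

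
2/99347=2/99347 =0.00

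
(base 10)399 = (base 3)112210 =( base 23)H8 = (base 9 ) 483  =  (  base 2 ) 110001111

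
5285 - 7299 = -2014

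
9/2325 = 3/775 = 0.00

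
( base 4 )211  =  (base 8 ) 45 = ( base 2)100101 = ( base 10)37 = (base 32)15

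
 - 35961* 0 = 0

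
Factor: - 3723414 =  - 2^1*3^1*620569^1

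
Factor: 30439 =61^1*499^1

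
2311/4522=2311/4522=0.51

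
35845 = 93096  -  57251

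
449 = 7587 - 7138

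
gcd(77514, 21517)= 1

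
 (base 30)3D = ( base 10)103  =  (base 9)124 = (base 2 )1100111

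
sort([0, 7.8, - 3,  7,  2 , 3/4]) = [-3, 0,3/4,2,7 , 7.8]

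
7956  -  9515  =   - 1559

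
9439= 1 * 9439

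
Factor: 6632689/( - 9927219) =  - 3^( -1 )*7^2 * 79^( - 1 )*223^1*607^1*41887^( - 1 ) 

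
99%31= 6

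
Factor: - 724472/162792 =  - 761/171= -  3^( - 2 ) * 19^(-1)*761^1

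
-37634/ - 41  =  917 +37/41 = 917.90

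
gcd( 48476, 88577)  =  1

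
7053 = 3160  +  3893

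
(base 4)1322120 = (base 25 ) cd7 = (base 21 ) HFK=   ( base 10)7832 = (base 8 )17230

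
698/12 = 58 + 1/6 = 58.17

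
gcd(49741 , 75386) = 1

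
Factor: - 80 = -2^4*5^1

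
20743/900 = 20743/900= 23.05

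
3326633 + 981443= 4308076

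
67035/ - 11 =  - 67035/11 = -  6094.09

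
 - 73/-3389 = 73/3389 = 0.02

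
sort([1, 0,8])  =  [0,1,8 ] 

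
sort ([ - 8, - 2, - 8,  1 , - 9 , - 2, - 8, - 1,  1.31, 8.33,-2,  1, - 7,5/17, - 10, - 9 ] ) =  [ - 10, - 9 ,-9, - 8, - 8, - 8, - 7, - 2,-2 ,-2, - 1,5/17, 1, 1, 1.31, 8.33 ] 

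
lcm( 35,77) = 385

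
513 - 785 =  - 272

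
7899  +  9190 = 17089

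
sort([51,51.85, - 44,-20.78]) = [ - 44,  -  20.78,51, 51.85 ] 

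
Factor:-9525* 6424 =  - 2^3*3^1*5^2*11^1*73^1*127^1  =  -61188600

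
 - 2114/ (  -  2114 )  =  1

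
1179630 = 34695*34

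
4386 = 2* 2193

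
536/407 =536/407 = 1.32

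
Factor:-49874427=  - 3^3*1061^1*1741^1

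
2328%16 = 8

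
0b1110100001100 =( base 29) 8oc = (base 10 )7436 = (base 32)78C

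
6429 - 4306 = 2123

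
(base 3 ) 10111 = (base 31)31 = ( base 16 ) 5e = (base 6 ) 234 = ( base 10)94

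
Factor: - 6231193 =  - 1093^1*5701^1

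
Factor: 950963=13^2*17^1*331^1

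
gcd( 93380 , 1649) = 1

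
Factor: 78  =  2^1 * 3^1*13^1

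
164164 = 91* 1804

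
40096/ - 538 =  - 20048/269 = -74.53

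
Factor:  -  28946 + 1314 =-27632 = -2^4*11^1*157^1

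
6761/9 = 751+2/9 = 751.22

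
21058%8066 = 4926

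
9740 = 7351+2389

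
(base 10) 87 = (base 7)153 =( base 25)3c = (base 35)2h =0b1010111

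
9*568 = 5112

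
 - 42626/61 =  - 699  +  13/61= - 698.79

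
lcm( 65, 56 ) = 3640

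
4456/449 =4456/449 = 9.92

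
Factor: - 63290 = -2^1 * 5^1*6329^1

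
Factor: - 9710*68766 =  - 2^2*3^1*5^1*73^1*157^1*971^1 = - 667717860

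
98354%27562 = 15668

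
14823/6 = 4941/2= 2470.50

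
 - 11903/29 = -11903/29=- 410.45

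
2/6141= 2/6141 = 0.00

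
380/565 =76/113 = 0.67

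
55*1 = 55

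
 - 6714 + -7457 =  -  14171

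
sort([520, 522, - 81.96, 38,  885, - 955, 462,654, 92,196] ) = [-955,-81.96,38,92, 196, 462, 520,522,654,885] 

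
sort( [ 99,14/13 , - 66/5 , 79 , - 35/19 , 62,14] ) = [  -  66/5,-35/19,14/13, 14,62,  79,99]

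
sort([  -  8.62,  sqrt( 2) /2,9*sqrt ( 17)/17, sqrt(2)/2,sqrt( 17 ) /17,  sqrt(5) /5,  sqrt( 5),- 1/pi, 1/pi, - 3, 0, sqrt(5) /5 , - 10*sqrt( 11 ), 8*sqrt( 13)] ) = [  -  10*sqrt(11),-8.62 ,-3, -1/pi,0,  sqrt(17)/17,  1/pi,  sqrt( 5)/5, sqrt(5) /5,sqrt( 2)/2,sqrt ( 2) /2  ,  9*sqrt( 17) /17,sqrt(5 ),8*sqrt ( 13)] 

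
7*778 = 5446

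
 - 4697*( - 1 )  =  4697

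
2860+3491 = 6351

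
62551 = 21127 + 41424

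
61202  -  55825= 5377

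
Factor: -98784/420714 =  - 2^4 * 3^( - 2)*7^1 *53^( - 1)=- 112/477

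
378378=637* 594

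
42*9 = 378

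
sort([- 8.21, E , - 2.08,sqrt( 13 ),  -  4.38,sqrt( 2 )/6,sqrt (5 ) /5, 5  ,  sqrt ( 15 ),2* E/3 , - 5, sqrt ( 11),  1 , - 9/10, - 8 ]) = [- 8.21, - 8, - 5, - 4.38, - 2.08, - 9/10, sqrt(2) /6, sqrt(5) /5,1 , 2*E/3,E, sqrt (11 ),sqrt (13), sqrt(15 ),5] 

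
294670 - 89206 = 205464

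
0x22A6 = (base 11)6734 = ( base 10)8870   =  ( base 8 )21246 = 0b10001010100110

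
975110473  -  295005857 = 680104616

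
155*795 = 123225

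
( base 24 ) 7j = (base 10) 187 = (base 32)5R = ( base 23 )83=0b10111011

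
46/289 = 46/289 = 0.16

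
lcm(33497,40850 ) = 1674850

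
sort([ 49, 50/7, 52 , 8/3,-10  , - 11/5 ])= [ - 10, - 11/5, 8/3, 50/7, 49, 52]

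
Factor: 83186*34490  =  2^2*5^1*3449^1*41593^1 = 2869085140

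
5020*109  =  547180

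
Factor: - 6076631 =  - 11^1*29^1*43^1*443^1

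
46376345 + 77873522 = 124249867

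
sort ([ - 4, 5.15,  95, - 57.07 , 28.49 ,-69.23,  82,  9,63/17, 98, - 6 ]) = [ - 69.23,  -  57.07, - 6, -4,  63/17,5.15,  9, 28.49, 82,95, 98] 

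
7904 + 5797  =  13701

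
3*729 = 2187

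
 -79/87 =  - 79/87 = -0.91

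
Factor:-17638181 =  - 11^1*1603471^1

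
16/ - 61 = - 16/61= - 0.26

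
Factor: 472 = 2^3*59^1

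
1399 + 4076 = 5475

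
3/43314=1/14438 = 0.00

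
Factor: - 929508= - 2^2* 3^1 * 29^1*2671^1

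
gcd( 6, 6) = 6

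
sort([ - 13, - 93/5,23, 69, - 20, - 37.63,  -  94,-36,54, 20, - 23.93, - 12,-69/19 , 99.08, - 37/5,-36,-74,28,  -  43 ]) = [ - 94 ,  -  74,  -  43,-37.63,  -  36, -36  , - 23.93, - 20, - 93/5, - 13, - 12,-37/5,  -  69/19,20,23 , 28,54,69,99.08]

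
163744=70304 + 93440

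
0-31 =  - 31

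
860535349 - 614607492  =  245927857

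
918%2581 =918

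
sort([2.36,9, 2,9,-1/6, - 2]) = [ - 2, - 1/6, 2  ,  2.36,9, 9] 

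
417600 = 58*7200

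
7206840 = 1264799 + 5942041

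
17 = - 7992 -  - 8009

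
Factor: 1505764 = 2^2*13^1*23^1 * 1259^1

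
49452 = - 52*(-951 )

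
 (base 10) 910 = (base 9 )1221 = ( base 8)1616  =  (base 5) 12120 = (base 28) 14e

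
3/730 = 3/730=0.00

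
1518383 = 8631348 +-7112965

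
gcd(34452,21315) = 87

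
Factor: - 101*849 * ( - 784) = 67227216 = 2^4 * 3^1  *7^2 *101^1*283^1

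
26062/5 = 5212 + 2/5  =  5212.40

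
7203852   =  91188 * 79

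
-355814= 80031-435845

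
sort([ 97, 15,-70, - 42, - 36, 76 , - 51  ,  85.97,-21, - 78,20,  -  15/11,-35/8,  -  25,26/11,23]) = [ - 78, - 70, - 51, - 42 , - 36 , - 25, - 21  , - 35/8, - 15/11,26/11, 15 , 20,  23, 76, 85.97,97 ]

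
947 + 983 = 1930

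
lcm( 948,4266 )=8532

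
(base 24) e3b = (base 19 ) 13AF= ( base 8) 17723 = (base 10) 8147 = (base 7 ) 32516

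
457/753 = 457/753=0.61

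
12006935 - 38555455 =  - 26548520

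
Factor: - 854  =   - 2^1*7^1*61^1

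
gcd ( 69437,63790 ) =1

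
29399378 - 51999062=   -22599684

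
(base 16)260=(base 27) ME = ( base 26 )na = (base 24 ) 118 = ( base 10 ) 608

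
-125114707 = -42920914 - 82193793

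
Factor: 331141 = 331141^1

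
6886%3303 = 280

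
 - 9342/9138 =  - 1557/1523 = -  1.02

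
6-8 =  - 2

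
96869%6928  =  6805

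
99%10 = 9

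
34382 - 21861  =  12521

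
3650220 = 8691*420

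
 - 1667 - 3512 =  - 5179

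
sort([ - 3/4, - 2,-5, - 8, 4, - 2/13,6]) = [ - 8, -5, - 2,- 3/4 , - 2/13, 4,  6]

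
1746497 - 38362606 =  - 36616109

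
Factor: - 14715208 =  - 2^3*1839401^1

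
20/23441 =20/23441 = 0.00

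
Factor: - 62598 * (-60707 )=3800136786 =2^1*3^1*17^1*3571^1*10433^1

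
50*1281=64050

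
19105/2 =19105/2= 9552.50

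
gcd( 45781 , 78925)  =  1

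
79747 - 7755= 71992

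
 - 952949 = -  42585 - 910364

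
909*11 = 9999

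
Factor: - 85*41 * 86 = -2^1*5^1*17^1 * 41^1*43^1 = - 299710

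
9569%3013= 530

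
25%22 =3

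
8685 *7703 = 66900555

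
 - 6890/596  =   - 12 + 131/298 = - 11.56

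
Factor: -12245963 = -373^1*32831^1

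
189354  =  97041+92313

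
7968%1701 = 1164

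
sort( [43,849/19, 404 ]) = [43,849/19,404 ]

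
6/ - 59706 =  - 1 + 9950/9951 = -0.00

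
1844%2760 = 1844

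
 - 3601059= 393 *( - 9163 )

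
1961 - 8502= - 6541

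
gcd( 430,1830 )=10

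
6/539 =6/539 = 0.01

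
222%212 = 10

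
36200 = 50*724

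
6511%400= 111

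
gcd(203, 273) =7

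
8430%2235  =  1725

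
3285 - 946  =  2339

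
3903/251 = 3903/251 = 15.55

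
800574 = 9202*87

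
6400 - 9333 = -2933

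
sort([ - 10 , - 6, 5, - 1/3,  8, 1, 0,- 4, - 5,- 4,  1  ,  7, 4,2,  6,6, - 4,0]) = [ - 10, - 6, - 5,-4,  -  4, - 4, - 1/3, 0, 0, 1,1 , 2 , 4, 5, 6,6,7, 8 ]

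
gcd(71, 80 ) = 1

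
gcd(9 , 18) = 9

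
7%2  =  1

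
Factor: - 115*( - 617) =70955= 5^1*23^1*617^1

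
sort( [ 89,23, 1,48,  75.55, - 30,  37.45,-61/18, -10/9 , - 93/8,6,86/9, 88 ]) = [ - 30, - 93/8,-61/18, - 10/9, 1,6, 86/9 , 23,37.45, 48,75.55,88,89 ] 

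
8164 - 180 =7984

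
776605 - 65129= 711476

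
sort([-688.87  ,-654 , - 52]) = [ - 688.87, - 654, - 52 ] 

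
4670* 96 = 448320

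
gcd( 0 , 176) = 176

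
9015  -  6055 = 2960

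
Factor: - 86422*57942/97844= - 1251865881/24461=-3^3*7^1*29^1*37^1*61^( - 1 )*401^( - 1)* 6173^1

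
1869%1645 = 224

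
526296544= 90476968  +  435819576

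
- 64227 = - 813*79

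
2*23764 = 47528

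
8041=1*8041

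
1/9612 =1/9612=0.00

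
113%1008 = 113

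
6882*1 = 6882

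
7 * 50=350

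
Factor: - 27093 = -3^1*11^1*821^1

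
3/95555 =3/95555 = 0.00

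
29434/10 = 2943+2/5 = 2943.40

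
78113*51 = 3983763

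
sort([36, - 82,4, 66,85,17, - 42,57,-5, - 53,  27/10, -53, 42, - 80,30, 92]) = [  -  82, - 80, - 53, - 53,-42, - 5,27/10  ,  4,17,30, 36,  42, 57,  66,85,92] 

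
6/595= 6/595 =0.01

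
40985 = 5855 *7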